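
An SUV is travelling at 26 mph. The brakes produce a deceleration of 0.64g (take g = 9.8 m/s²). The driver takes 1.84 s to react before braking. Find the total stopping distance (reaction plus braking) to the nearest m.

26 mph × 0.44704 = 11.6230 m/s.
a = 0.64 × 9.8 = 6.272 m/s².
Reaction distance = v·t_r = 11.6230 × 1.84 = 21.386 m.
Braking distance = v²/(2a) = 11.6230² / (2 × 6.272) = 135.094 / 12.544 = 10.770 m.
Total = 21.386 + 10.770 = 32.156 m.

Total stopping distance ≈ 32 m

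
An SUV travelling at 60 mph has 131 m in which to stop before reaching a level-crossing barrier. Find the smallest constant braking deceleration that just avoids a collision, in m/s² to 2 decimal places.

60 mph × 0.44704 = 26.8224 m/s.
v² = 2a·d ⇒ a = v²/(2d) = 26.8224² / (2 × 131.000) = 719.441 / 262.000 = 2.7460 m/s².

Required deceleration ≈ 2.75 m/s²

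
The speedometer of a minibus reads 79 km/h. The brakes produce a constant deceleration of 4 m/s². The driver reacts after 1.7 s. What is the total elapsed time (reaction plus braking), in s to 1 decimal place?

Total time ≈ 7.2 s

79 km/h ÷ 3.6 = 21.9444 m/s.
Braking time = v/a = 21.9444 / 4.000 = 5.486 s.
Total = 1.7 + 5.486 = 7.186 s.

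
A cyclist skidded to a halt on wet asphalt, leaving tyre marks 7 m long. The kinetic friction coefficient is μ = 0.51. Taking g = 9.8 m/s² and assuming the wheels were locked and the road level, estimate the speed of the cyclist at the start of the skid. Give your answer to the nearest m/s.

Initial speed ≈ 8 m/s

Deceleration a = μg = 0.51 × 9.8 = 4.998 m/s².
v = √(2a·d) = √(2 × 4.998 × 7) = √69.972 = 8.3649 m/s.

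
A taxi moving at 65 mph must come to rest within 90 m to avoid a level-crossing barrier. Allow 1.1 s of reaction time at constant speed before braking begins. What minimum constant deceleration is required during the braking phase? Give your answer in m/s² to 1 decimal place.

Required deceleration ≈ 7.3 m/s²

65 mph × 0.44704 = 29.0576 m/s.
Distance covered during reaction = 29.0576 × 1.1 = 31.963 m.
Distance available for braking: 90 − 31.963 = 58.037 m.
v² = 2a·d ⇒ a = v²/(2d) = 29.0576² / (2 × 58.037) = 844.344 / 116.074 = 7.2742 m/s².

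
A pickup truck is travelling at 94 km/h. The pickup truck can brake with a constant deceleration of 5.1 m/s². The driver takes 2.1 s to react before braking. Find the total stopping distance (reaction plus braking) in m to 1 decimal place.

Total stopping distance ≈ 121.7 m

94 km/h ÷ 3.6 = 26.1111 m/s.
Reaction distance = v·t_r = 26.1111 × 2.1 = 54.833 m.
Braking distance = v²/(2a) = 26.1111² / (2 × 5.100) = 681.790 / 10.200 = 66.842 m.
Total = 54.833 + 66.842 = 121.675 m.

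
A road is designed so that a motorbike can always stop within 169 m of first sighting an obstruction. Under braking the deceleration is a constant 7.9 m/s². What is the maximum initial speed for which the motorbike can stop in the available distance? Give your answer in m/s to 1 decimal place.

v²/(2a) = d ⇒ v = √(2 × 7.900 × 169) = √2670.20 = 51.6740 m/s.

Maximum speed ≈ 51.7 m/s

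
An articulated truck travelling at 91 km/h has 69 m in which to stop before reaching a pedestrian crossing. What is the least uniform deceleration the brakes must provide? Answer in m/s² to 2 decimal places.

Required deceleration ≈ 4.63 m/s²

91 km/h ÷ 3.6 = 25.2778 m/s.
v² = 2a·d ⇒ a = v²/(2d) = 25.2778² / (2 × 69.000) = 638.967 / 138.000 = 4.6302 m/s².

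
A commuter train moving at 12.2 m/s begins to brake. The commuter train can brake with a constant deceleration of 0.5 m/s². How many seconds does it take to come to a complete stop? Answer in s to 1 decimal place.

Braking time ≈ 24.4 s

Braking time = v/a = 12.2000 / 0.500 = 24.400 s.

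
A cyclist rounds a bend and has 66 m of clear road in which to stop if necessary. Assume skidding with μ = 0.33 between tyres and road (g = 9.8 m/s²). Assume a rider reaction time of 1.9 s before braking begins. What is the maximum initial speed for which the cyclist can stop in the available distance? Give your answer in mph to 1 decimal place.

Maximum speed ≈ 34.5 mph

a = μg = 0.33 × 9.8 = 3.234 m/s².
Stopping distance: v·t_r + v²/(2a) = 66 with t_r = 1.9 s and a = 3.234 m/s².
So v² + 12.289 v − 426.89 = 0.
Positive root: v = −a·t_r + √((a·t_r)² + 2a·d) = −6.145 + √(37.761 + 426.89) = 15.4108 m/s.
15.4108 m/s ÷ 0.44704 = 34.473 mph.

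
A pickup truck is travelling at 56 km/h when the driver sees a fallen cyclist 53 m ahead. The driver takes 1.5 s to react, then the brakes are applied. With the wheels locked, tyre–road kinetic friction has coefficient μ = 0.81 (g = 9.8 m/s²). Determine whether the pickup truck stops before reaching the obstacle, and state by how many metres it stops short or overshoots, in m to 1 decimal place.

56 km/h ÷ 3.6 = 15.5556 m/s.
a = μg = 0.81 × 9.8 = 7.938 m/s².
Reaction distance = 15.5556 × 1.5 = 23.333 m.
Braking distance = v²/(2a) = 241.977 / 15.876 = 15.242 m.
Total stopping distance = 23.333 + 15.242 = 38.575 m, vs 53 m available — it stops with 53 − 38.575 = 14.425 m to spare.

Yes — it stops 14.4 m short of the obstacle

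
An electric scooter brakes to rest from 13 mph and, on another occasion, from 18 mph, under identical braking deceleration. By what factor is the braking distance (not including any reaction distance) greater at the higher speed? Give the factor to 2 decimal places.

Braking distance d = v²/(2a), so with a fixed, d ∝ v².
Factor = (18/13)² = 1.3846² = 1.9171.

Factor ≈ 1.92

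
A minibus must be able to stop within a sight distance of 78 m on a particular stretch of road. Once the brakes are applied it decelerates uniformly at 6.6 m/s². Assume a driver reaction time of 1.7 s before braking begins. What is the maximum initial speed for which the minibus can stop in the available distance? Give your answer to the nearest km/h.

Stopping distance: v·t_r + v²/(2a) = 78 with t_r = 1.7 s and a = 6.600 m/s².
So v² + 22.440 v − 1029.60 = 0.
Positive root: v = −a·t_r + √((a·t_r)² + 2a·d) = −11.220 + √(125.888 + 1029.60) = 22.7725 m/s.
22.7725 m/s × 3.6 = 81.981 km/h.

Maximum speed ≈ 82 km/h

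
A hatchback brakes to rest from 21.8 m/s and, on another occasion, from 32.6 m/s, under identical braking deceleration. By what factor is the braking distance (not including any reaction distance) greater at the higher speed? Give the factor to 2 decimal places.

Braking distance d = v²/(2a), so with a fixed, d ∝ v².
Factor = (32.6/21.8)² = 1.4954² = 2.2362.

Factor ≈ 2.24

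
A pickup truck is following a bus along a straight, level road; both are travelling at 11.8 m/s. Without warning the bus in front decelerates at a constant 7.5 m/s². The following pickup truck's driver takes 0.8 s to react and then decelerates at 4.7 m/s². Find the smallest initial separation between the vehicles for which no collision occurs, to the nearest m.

Minimum gap ≈ 15 m

Leader travels v²/(2a_L) = 139.240 / 15.000 = 9.283 m before stopping.
Follower covers v·t_r = 11.8000 × 0.8 = 9.440 m while reacting, then v²/(2a_F) = 139.240 / 9.400 = 14.813 m while braking, for a total of 9.440 + 14.813 = 24.253 m.
Since a_F ≤ a_L and the follower starts braking later, the follower is never slower than the leader, so the closest approach is when both have stopped.
Minimum gap = 24.253 − 9.283 = 14.970 m.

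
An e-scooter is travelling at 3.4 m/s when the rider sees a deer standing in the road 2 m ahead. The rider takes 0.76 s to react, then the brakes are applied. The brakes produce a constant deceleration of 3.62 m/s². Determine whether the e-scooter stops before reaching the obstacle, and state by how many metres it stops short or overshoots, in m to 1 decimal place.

Reaction distance = 3.4000 × 0.76 = 2.584 m.
Braking distance = v²/(2a) = 11.560 / 7.240 = 1.597 m.
Total stopping distance = 2.584 + 1.597 = 4.181 m, vs 2 m available — it cannot stop in time and overshoots by 4.181 − 2 = 2.181 m.

No — it overshoots by 2.2 m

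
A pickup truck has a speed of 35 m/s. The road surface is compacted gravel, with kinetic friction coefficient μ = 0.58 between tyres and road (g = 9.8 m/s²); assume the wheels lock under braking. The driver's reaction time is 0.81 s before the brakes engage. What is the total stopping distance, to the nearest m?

a = μg = 0.58 × 9.8 = 5.684 m/s².
Reaction distance = v·t_r = 35.0000 × 0.81 = 28.350 m.
Braking distance = v²/(2a) = 35.0000² / (2 × 5.684) = 1225.000 / 11.368 = 107.759 m.
Total = 28.350 + 107.759 = 136.109 m.

Total stopping distance ≈ 136 m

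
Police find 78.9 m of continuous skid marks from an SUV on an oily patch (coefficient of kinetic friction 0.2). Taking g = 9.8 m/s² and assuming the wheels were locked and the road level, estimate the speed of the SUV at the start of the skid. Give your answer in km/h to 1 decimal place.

Deceleration a = μg = 0.2 × 9.8 = 1.960 m/s².
v = √(2a·d) = √(2 × 1.960 × 78.9) = √309.288 = 17.5866 m/s.
= 17.5866 × 3.6 = 63.312 km/h.

Initial speed ≈ 63.3 km/h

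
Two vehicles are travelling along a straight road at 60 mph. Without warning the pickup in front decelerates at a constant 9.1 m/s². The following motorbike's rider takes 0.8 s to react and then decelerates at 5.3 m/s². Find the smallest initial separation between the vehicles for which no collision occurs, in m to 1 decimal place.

60 mph × 0.44704 = 26.8224 m/s.
Leader travels v²/(2a_L) = 719.441 / 18.200 = 39.530 m before stopping.
Follower covers v·t_r = 26.8224 × 0.8 = 21.458 m while reacting, then v²/(2a_F) = 719.441 / 10.600 = 67.872 m while braking, for a total of 21.458 + 67.872 = 89.330 m.
Since a_F ≤ a_L and the follower starts braking later, the follower is never slower than the leader, so the closest approach is when both have stopped.
Minimum gap = 89.330 − 39.530 = 49.800 m.

Minimum gap ≈ 49.8 m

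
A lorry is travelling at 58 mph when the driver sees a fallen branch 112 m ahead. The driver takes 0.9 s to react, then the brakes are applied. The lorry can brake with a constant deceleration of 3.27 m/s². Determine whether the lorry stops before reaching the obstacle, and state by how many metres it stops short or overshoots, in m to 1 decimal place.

No — it overshoots by 14.1 m

58 mph × 0.44704 = 25.9283 m/s.
Reaction distance = 25.9283 × 0.9 = 23.335 m.
Braking distance = v²/(2a) = 672.277 / 6.540 = 102.795 m.
Total stopping distance = 23.335 + 102.795 = 126.130 m, vs 112 m available — it cannot stop in time and overshoots by 126.130 − 112 = 14.130 m.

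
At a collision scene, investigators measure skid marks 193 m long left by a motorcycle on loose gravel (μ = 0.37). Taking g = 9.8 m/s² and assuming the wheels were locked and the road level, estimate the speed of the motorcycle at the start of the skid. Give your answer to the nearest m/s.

Deceleration a = μg = 0.37 × 9.8 = 3.626 m/s².
v = √(2a·d) = √(2 × 3.626 × 193) = √1399.636 = 37.4117 m/s.

Initial speed ≈ 37 m/s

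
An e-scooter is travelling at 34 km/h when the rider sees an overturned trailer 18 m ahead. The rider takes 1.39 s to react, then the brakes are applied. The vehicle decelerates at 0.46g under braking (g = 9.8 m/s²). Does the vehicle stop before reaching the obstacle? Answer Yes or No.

34 km/h ÷ 3.6 = 9.4444 m/s.
a = 0.46 × 9.8 = 4.508 m/s².
Reaction distance = 9.4444 × 1.39 = 13.128 m.
Braking distance = v²/(2a) = 89.197 / 9.016 = 9.893 m.
Total stopping distance = 13.128 + 9.893 = 23.021 m, vs 18 m available — it cannot stop in time and overshoots by 23.021 − 18 = 5.021 m.

No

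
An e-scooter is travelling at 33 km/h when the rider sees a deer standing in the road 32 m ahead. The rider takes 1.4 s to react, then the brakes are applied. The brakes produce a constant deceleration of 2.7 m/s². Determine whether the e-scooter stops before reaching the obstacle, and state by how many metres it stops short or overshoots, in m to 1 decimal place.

Yes — it stops 3.6 m short of the obstacle

33 km/h ÷ 3.6 = 9.1667 m/s.
Reaction distance = 9.1667 × 1.4 = 12.833 m.
Braking distance = v²/(2a) = 84.028 / 5.400 = 15.561 m.
Total stopping distance = 12.833 + 15.561 = 28.394 m, vs 32 m available — it stops with 32 − 28.394 = 3.606 m to spare.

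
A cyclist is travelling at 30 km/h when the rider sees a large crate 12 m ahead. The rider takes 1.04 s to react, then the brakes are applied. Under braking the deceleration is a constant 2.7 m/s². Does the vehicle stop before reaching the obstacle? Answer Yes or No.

No

30 km/h ÷ 3.6 = 8.3333 m/s.
Reaction distance = 8.3333 × 1.04 = 8.667 m.
Braking distance = v²/(2a) = 69.444 / 5.400 = 12.860 m.
Total stopping distance = 8.667 + 12.860 = 21.527 m, vs 12 m available — it cannot stop in time and overshoots by 21.527 − 12 = 9.527 m.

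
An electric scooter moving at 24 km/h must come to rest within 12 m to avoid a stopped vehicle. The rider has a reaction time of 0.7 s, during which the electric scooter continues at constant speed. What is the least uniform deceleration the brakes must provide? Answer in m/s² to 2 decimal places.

Required deceleration ≈ 3.03 m/s²

24 km/h ÷ 3.6 = 6.6667 m/s.
Distance covered during reaction = 6.6667 × 0.7 = 4.667 m.
Distance available for braking: 12 − 4.667 = 7.333 m.
v² = 2a·d ⇒ a = v²/(2d) = 6.6667² / (2 × 7.333) = 44.445 / 14.666 = 3.0305 m/s².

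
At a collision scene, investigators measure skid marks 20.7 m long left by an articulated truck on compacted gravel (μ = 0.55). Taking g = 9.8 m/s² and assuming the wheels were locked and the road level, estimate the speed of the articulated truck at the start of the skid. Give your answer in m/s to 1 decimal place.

Deceleration a = μg = 0.55 × 9.8 = 5.390 m/s².
v = √(2a·d) = √(2 × 5.390 × 20.7) = √223.146 = 14.9381 m/s.

Initial speed ≈ 14.9 m/s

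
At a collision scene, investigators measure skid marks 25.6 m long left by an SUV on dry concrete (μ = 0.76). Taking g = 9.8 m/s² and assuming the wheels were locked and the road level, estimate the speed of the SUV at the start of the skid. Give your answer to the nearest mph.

Deceleration a = μg = 0.76 × 9.8 = 7.448 m/s².
v = √(2a·d) = √(2 × 7.448 × 25.6) = √381.338 = 19.5279 m/s.
= 19.5279 ÷ 0.44704 = 43.683 mph.

Initial speed ≈ 44 mph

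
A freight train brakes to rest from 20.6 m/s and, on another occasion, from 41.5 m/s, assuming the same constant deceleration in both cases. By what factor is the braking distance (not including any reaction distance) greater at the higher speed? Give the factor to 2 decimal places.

Braking distance d = v²/(2a), so with a fixed, d ∝ v².
Factor = (41.5/20.6)² = 2.0146² = 4.0586.

Factor ≈ 4.06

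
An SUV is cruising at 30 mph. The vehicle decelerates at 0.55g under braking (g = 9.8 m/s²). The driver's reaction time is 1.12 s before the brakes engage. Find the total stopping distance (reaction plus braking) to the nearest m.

Total stopping distance ≈ 32 m

30 mph × 0.44704 = 13.4112 m/s.
a = 0.55 × 9.8 = 5.390 m/s².
Reaction distance = v·t_r = 13.4112 × 1.12 = 15.021 m.
Braking distance = v²/(2a) = 13.4112² / (2 × 5.390) = 179.860 / 10.780 = 16.685 m.
Total = 15.021 + 16.685 = 31.706 m.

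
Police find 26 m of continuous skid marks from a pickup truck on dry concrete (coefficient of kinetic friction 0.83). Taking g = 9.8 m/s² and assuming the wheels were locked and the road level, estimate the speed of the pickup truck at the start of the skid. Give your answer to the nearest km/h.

Deceleration a = μg = 0.83 × 9.8 = 8.134 m/s².
v = √(2a·d) = √(2 × 8.134 × 26) = √422.968 = 20.5662 m/s.
= 20.5662 × 3.6 = 74.038 km/h.

Initial speed ≈ 74 km/h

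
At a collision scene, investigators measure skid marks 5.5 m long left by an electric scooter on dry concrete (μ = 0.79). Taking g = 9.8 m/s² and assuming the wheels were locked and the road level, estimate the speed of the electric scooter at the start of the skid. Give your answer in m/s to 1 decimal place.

Deceleration a = μg = 0.79 × 9.8 = 7.742 m/s².
v = √(2a·d) = √(2 × 7.742 × 5.5) = √85.162 = 9.2283 m/s.

Initial speed ≈ 9.2 m/s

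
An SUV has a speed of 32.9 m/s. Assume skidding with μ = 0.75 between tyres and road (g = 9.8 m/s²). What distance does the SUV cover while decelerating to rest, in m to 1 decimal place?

Braking distance ≈ 73.6 m

a = μg = 0.75 × 9.8 = 7.350 m/s².
Braking distance = v²/(2a) = 32.9000² / (2 × 7.350) = 1082.410 / 14.700 = 73.633 m.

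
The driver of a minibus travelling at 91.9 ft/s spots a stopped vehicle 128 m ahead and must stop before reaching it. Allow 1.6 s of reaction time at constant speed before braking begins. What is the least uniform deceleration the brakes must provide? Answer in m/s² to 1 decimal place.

91.9 ft/s × 0.3048 = 28.0111 m/s.
Distance covered during reaction = 28.0111 × 1.6 = 44.818 m.
Distance available for braking: 128 − 44.818 = 83.182 m.
v² = 2a·d ⇒ a = v²/(2d) = 28.0111² / (2 × 83.182) = 784.622 / 166.364 = 4.7163 m/s².

Required deceleration ≈ 4.7 m/s²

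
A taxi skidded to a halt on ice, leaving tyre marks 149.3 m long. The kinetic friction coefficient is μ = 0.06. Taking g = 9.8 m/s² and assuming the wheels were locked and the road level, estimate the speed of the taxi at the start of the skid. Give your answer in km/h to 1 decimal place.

Deceleration a = μg = 0.06 × 9.8 = 0.588 m/s².
v = √(2a·d) = √(2 × 0.588 × 149.3) = √175.577 = 13.2505 m/s.
= 13.2505 × 3.6 = 47.702 km/h.

Initial speed ≈ 47.7 km/h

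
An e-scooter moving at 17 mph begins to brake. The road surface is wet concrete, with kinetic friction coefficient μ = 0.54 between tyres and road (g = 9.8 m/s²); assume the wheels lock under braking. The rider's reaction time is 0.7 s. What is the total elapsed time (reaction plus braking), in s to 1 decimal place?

Total time ≈ 2.1 s

17 mph × 0.44704 = 7.5997 m/s.
a = μg = 0.54 × 9.8 = 5.292 m/s².
Braking time = v/a = 7.5997 / 5.292 = 1.436 s.
Total = 0.7 + 1.436 = 2.136 s.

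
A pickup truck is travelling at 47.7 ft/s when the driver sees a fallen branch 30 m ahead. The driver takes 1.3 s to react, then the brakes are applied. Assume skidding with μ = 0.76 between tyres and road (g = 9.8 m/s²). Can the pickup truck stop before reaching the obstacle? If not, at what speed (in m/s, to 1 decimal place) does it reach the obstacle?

No — it strikes the obstacle at 6.8 m/s

47.7 ft/s × 0.3048 = 14.5390 m/s.
a = μg = 0.76 × 9.8 = 7.448 m/s².
Reaction distance = 14.5390 × 1.3 = 18.901 m.
Braking distance needed to stop: v²/(2a) = 211.383 / 14.896 = 14.191 m, so total needed = 18.901 + 14.191 = 33.092 m > 30 m — it cannot stop.
Distance remaining when braking begins: 30 − 18.901 = 11.099 m.
v² = v₀² − 2a·d = 211.383 − 2 × 7.448 × 11.099 = 46.052 m²/s².
v = √46.052 = 6.786 m/s.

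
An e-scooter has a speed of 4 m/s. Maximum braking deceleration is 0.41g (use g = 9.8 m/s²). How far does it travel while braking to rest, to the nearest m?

Braking distance ≈ 2 m

a = 0.41 × 9.8 = 4.018 m/s².
Braking distance = v²/(2a) = 4.0000² / (2 × 4.018) = 16.000 / 8.036 = 1.991 m.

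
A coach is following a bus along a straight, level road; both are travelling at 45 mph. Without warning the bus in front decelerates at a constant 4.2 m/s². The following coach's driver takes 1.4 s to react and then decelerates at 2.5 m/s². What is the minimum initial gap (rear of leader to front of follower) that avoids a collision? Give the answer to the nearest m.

45 mph × 0.44704 = 20.1168 m/s.
Leader travels v²/(2a_L) = 404.686 / 8.400 = 48.177 m before stopping.
Follower covers v·t_r = 20.1168 × 1.4 = 28.164 m while reacting, then v²/(2a_F) = 404.686 / 5.000 = 80.937 m while braking, for a total of 28.164 + 80.937 = 109.101 m.
Since a_F ≤ a_L and the follower starts braking later, the follower is never slower than the leader, so the closest approach is when both have stopped.
Minimum gap = 109.101 − 48.177 = 60.924 m.

Minimum gap ≈ 61 m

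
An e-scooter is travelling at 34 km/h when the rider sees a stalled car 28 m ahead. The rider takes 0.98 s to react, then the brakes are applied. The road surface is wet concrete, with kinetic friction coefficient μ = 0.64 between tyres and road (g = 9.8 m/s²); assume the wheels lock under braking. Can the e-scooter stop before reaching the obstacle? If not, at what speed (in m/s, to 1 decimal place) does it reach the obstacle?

34 km/h ÷ 3.6 = 9.4444 m/s.
a = μg = 0.64 × 9.8 = 6.272 m/s².
Reaction distance = 9.4444 × 0.98 = 9.256 m.
Braking distance = v²/(2a) = 89.197 / 12.544 = 7.111 m.
Total stopping distance = 9.256 + 7.111 = 16.367 m, vs 28 m available — it stops with 28 − 16.367 = 11.633 m to spare.

Yes — it stops about 11.6 m short of the obstacle, so it never reaches it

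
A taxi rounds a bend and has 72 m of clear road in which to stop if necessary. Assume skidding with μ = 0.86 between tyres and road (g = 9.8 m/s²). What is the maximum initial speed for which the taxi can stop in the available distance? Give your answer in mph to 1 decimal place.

Maximum speed ≈ 77.9 mph

a = μg = 0.86 × 9.8 = 8.428 m/s².
v²/(2a) = d ⇒ v = √(2 × 8.428 × 72) = √1213.63 = 34.8372 m/s.
34.8372 m/s ÷ 0.44704 = 77.929 mph.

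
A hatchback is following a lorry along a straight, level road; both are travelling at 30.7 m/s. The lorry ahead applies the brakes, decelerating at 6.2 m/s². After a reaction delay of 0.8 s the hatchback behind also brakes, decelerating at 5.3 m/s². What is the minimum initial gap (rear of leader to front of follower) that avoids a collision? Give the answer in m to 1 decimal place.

Leader travels v²/(2a_L) = 942.490 / 12.400 = 76.007 m before stopping.
Follower covers v·t_r = 30.7000 × 0.8 = 24.560 m while reacting, then v²/(2a_F) = 942.490 / 10.600 = 88.914 m while braking, for a total of 24.560 + 88.914 = 113.474 m.
Since a_F ≤ a_L and the follower starts braking later, the follower is never slower than the leader, so the closest approach is when both have stopped.
Minimum gap = 113.474 − 76.007 = 37.467 m.

Minimum gap ≈ 37.5 m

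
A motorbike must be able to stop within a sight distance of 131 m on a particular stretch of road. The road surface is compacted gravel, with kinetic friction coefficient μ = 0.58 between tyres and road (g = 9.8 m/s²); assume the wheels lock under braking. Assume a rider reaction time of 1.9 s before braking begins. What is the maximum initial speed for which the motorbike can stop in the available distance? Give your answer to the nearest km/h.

a = μg = 0.58 × 9.8 = 5.684 m/s².
Stopping distance: v·t_r + v²/(2a) = 131 with t_r = 1.9 s and a = 5.684 m/s².
So v² + 21.599 v − 1489.21 = 0.
Positive root: v = −a·t_r + √((a·t_r)² + 2a·d) = −10.800 + √(116.640 + 1489.21) = 29.2731 m/s.
29.2731 m/s × 3.6 = 105.383 km/h.

Maximum speed ≈ 105 km/h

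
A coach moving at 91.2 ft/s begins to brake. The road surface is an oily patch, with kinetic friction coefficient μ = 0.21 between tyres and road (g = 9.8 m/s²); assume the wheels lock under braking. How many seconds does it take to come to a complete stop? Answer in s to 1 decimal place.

91.2 ft/s × 0.3048 = 27.7978 m/s.
a = μg = 0.21 × 9.8 = 2.058 m/s².
Braking time = v/a = 27.7978 / 2.058 = 13.507 s.

Braking time ≈ 13.5 s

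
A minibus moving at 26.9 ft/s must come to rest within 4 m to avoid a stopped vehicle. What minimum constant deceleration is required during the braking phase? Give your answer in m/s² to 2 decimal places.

Required deceleration ≈ 8.40 m/s²

26.9 ft/s × 0.3048 = 8.1991 m/s.
v² = 2a·d ⇒ a = v²/(2d) = 8.1991² / (2 × 4.000) = 67.225 / 8.000 = 8.4031 m/s².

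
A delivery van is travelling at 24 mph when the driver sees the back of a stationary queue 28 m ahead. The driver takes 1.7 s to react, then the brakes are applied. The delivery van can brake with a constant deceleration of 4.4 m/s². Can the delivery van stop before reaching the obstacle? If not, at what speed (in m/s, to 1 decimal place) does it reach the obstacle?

24 mph × 0.44704 = 10.7290 m/s.
Reaction distance = 10.7290 × 1.7 = 18.239 m.
Braking distance needed to stop: v²/(2a) = 115.111 / 8.800 = 13.081 m, so total needed = 18.239 + 13.081 = 31.320 m > 28 m — it cannot stop.
Distance remaining when braking begins: 28 − 18.239 = 9.761 m.
v² = v₀² − 2a·d = 115.111 − 2 × 4.400 × 9.761 = 29.214 m²/s².
v = √29.214 = 5.405 m/s.

No — it strikes the obstacle at 5.4 m/s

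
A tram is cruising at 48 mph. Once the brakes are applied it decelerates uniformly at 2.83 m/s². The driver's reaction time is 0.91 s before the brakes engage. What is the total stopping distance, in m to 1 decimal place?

48 mph × 0.44704 = 21.4579 m/s.
Reaction distance = v·t_r = 21.4579 × 0.91 = 19.527 m.
Braking distance = v²/(2a) = 21.4579² / (2 × 2.830) = 460.441 / 5.660 = 81.350 m.
Total = 19.527 + 81.350 = 100.877 m.

Total stopping distance ≈ 100.9 m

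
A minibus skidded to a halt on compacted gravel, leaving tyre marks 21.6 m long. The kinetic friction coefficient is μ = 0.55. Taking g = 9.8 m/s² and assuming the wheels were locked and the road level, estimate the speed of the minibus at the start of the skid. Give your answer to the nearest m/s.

Deceleration a = μg = 0.55 × 9.8 = 5.390 m/s².
v = √(2a·d) = √(2 × 5.390 × 21.6) = √232.848 = 15.2594 m/s.

Initial speed ≈ 15 m/s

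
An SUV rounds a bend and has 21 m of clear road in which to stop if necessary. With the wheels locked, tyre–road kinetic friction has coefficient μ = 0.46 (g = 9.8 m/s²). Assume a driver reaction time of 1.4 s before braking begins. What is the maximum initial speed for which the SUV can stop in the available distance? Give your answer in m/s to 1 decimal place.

Maximum speed ≈ 8.8 m/s

a = μg = 0.46 × 9.8 = 4.508 m/s².
Stopping distance: v·t_r + v²/(2a) = 21 with t_r = 1.4 s and a = 4.508 m/s².
So v² + 12.622 v − 189.34 = 0.
Positive root: v = −a·t_r + √((a·t_r)² + 2a·d) = −6.311 + √(39.829 + 189.34) = 8.8273 m/s.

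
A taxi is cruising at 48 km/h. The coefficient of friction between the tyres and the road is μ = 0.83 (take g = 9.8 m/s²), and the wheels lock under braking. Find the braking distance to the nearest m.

48 km/h ÷ 3.6 = 13.3333 m/s.
a = μg = 0.83 × 9.8 = 8.134 m/s².
Braking distance = v²/(2a) = 13.3333² / (2 × 8.134) = 177.777 / 16.268 = 10.928 m.

Braking distance ≈ 11 m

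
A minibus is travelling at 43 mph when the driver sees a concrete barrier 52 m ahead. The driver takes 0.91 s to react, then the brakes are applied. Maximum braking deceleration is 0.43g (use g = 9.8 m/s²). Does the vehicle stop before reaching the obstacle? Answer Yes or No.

43 mph × 0.44704 = 19.2227 m/s.
a = 0.43 × 9.8 = 4.214 m/s².
Reaction distance = 19.2227 × 0.91 = 17.493 m.
Braking distance = v²/(2a) = 369.512 / 8.428 = 43.843 m.
Total stopping distance = 17.493 + 43.843 = 61.336 m, vs 52 m available — it cannot stop in time and overshoots by 61.336 − 52 = 9.336 m.

No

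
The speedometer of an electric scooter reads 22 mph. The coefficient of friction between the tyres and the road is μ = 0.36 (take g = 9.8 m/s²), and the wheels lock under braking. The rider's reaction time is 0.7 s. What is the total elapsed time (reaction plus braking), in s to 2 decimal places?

22 mph × 0.44704 = 9.8349 m/s.
a = μg = 0.36 × 9.8 = 3.528 m/s².
Braking time = v/a = 9.8349 / 3.528 = 2.788 s.
Total = 0.7 + 2.788 = 3.488 s.

Total time ≈ 3.49 s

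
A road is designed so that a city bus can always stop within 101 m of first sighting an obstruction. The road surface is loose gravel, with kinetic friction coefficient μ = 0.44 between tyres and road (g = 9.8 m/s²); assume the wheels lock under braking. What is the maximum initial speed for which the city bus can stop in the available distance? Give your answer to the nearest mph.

a = μg = 0.44 × 9.8 = 4.312 m/s².
v²/(2a) = d ⇒ v = √(2 × 4.312 × 101) = √871.02 = 29.5130 m/s.
29.5130 m/s ÷ 0.44704 = 66.019 mph.

Maximum speed ≈ 66 mph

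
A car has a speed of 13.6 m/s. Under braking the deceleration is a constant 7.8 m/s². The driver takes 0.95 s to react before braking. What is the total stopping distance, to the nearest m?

Total stopping distance ≈ 25 m

Reaction distance = v·t_r = 13.6000 × 0.95 = 12.920 m.
Braking distance = v²/(2a) = 13.6000² / (2 × 7.800) = 184.960 / 15.600 = 11.856 m.
Total = 12.920 + 11.856 = 24.776 m.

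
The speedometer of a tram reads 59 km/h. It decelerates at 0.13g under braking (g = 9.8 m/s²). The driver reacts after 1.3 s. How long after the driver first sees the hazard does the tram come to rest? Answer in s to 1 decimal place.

59 km/h ÷ 3.6 = 16.3889 m/s.
a = 0.13 × 9.8 = 1.274 m/s².
Braking time = v/a = 16.3889 / 1.274 = 12.864 s.
Total = 1.3 + 12.864 = 14.164 s.

Total time ≈ 14.2 s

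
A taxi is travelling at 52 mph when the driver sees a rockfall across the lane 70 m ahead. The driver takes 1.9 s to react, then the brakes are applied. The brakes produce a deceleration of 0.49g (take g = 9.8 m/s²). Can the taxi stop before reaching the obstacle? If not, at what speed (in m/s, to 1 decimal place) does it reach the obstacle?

52 mph × 0.44704 = 23.2461 m/s.
a = 0.49 × 9.8 = 4.802 m/s².
Reaction distance = 23.2461 × 1.9 = 44.168 m.
Braking distance needed to stop: v²/(2a) = 540.381 / 9.604 = 56.266 m, so total needed = 44.168 + 56.266 = 100.434 m > 70 m — it cannot stop.
Distance remaining when braking begins: 70 − 44.168 = 25.832 m.
v² = v₀² − 2a·d = 540.381 − 2 × 4.802 × 25.832 = 292.290 m²/s².
v = √292.290 = 17.096 m/s.

No — it strikes the obstacle at 17.1 m/s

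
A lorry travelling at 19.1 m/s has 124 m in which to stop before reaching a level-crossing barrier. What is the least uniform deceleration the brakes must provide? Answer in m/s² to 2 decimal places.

v² = 2a·d ⇒ a = v²/(2d) = 19.1000² / (2 × 124.000) = 364.810 / 248.000 = 1.4710 m/s².

Required deceleration ≈ 1.47 m/s²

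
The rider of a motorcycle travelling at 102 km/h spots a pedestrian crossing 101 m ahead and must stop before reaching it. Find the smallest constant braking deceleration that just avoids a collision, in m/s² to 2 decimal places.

102 km/h ÷ 3.6 = 28.3333 m/s.
v² = 2a·d ⇒ a = v²/(2d) = 28.3333² / (2 × 101.000) = 802.776 / 202.000 = 3.9741 m/s².

Required deceleration ≈ 3.97 m/s²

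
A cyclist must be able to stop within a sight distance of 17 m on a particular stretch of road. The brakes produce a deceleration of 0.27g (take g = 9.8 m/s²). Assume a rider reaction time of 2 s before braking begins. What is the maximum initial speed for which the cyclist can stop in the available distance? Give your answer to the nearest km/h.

a = 0.27 × 9.8 = 2.646 m/s².
Stopping distance: v·t_r + v²/(2a) = 17 with t_r = 2 s and a = 2.646 m/s².
So v² + 10.584 v − 89.96 = 0.
Positive root: v = −a·t_r + √((a·t_r)² + 2a·d) = −5.292 + √(28.005 + 89.96) = 5.5692 m/s.
5.5692 m/s × 3.6 = 20.049 km/h.

Maximum speed ≈ 20 km/h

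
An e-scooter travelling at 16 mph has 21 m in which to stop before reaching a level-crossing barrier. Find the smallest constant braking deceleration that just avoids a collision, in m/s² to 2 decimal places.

16 mph × 0.44704 = 7.1526 m/s.
v² = 2a·d ⇒ a = v²/(2d) = 7.1526² / (2 × 21.000) = 51.160 / 42.000 = 1.2181 m/s².

Required deceleration ≈ 1.22 m/s²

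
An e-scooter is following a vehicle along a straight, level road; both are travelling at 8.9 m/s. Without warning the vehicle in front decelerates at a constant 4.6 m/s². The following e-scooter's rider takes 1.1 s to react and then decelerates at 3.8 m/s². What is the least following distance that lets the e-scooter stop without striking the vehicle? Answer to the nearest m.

Leader travels v²/(2a_L) = 79.210 / 9.200 = 8.610 m before stopping.
Follower covers v·t_r = 8.9000 × 1.1 = 9.790 m while reacting, then v²/(2a_F) = 79.210 / 7.600 = 10.422 m while braking, for a total of 9.790 + 10.422 = 20.212 m.
Since a_F ≤ a_L and the follower starts braking later, the follower is never slower than the leader, so the closest approach is when both have stopped.
Minimum gap = 20.212 − 8.610 = 11.602 m.

Minimum gap ≈ 12 m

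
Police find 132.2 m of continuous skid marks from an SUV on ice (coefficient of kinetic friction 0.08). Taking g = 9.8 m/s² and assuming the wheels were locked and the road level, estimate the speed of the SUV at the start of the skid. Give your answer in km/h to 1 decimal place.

Initial speed ≈ 51.8 km/h

Deceleration a = μg = 0.08 × 9.8 = 0.784 m/s².
v = √(2a·d) = √(2 × 0.784 × 132.2) = √207.290 = 14.3976 m/s.
= 14.3976 × 3.6 = 51.831 km/h.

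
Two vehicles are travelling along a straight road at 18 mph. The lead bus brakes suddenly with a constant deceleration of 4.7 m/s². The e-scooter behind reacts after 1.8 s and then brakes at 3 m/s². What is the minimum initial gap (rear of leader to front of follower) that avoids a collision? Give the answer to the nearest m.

Minimum gap ≈ 18 m

18 mph × 0.44704 = 8.0467 m/s.
Leader travels v²/(2a_L) = 64.749 / 9.400 = 6.888 m before stopping.
Follower covers v·t_r = 8.0467 × 1.8 = 14.484 m while reacting, then v²/(2a_F) = 64.749 / 6.000 = 10.791 m while braking, for a total of 14.484 + 10.791 = 25.275 m.
Since a_F ≤ a_L and the follower starts braking later, the follower is never slower than the leader, so the closest approach is when both have stopped.
Minimum gap = 25.275 − 6.888 = 18.387 m.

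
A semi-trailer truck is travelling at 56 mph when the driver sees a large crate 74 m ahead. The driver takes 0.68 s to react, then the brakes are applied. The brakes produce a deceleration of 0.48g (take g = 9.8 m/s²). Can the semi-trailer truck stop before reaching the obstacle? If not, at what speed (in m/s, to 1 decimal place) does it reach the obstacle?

No — it strikes the obstacle at 9.5 m/s

56 mph × 0.44704 = 25.0342 m/s.
a = 0.48 × 9.8 = 4.704 m/s².
Reaction distance = 25.0342 × 0.68 = 17.023 m.
Braking distance needed to stop: v²/(2a) = 626.711 / 9.408 = 66.615 m, so total needed = 17.023 + 66.615 = 83.638 m > 74 m — it cannot stop.
Distance remaining when braking begins: 74 − 17.023 = 56.977 m.
v² = v₀² − 2a·d = 626.711 − 2 × 4.704 × 56.977 = 90.671 m²/s².
v = √90.671 = 9.522 m/s.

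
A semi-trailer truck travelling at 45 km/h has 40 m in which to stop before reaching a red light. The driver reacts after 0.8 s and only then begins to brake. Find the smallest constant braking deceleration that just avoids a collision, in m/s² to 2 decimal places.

45 km/h ÷ 3.6 = 12.5000 m/s.
Distance covered during reaction = 12.5000 × 0.8 = 10.000 m.
Distance available for braking: 40 − 10.000 = 30.000 m.
v² = 2a·d ⇒ a = v²/(2d) = 12.5000² / (2 × 30.000) = 156.250 / 60.000 = 2.6042 m/s².

Required deceleration ≈ 2.60 m/s²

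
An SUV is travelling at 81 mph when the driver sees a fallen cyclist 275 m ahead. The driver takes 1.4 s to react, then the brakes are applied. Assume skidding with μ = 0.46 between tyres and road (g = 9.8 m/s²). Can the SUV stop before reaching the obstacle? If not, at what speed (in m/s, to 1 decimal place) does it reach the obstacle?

81 mph × 0.44704 = 36.2102 m/s.
a = μg = 0.46 × 9.8 = 4.508 m/s².
Reaction distance = 36.2102 × 1.4 = 50.694 m.
Braking distance = v²/(2a) = 1311.179 / 9.016 = 145.428 m.
Total stopping distance = 50.694 + 145.428 = 196.122 m, vs 275 m available — it stops with 275 − 196.122 = 78.878 m to spare.

Yes — it stops about 78.9 m short of the obstacle, so it never reaches it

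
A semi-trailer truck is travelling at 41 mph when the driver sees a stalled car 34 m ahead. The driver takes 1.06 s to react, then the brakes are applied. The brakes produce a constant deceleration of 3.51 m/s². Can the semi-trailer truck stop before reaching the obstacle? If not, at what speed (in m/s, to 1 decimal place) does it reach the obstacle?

41 mph × 0.44704 = 18.3286 m/s.
Reaction distance = 18.3286 × 1.06 = 19.428 m.
Braking distance needed to stop: v²/(2a) = 335.938 / 7.020 = 47.854 m, so total needed = 19.428 + 47.854 = 67.282 m > 34 m — it cannot stop.
Distance remaining when braking begins: 34 − 19.428 = 14.572 m.
v² = v₀² − 2a·d = 335.938 − 2 × 3.510 × 14.572 = 233.643 m²/s².
v = √233.643 = 15.285 m/s.

No — it strikes the obstacle at 15.3 m/s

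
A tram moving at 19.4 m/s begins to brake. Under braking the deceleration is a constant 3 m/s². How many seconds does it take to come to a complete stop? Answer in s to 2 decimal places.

Braking time ≈ 6.47 s

Braking time = v/a = 19.4000 / 3.000 = 6.467 s.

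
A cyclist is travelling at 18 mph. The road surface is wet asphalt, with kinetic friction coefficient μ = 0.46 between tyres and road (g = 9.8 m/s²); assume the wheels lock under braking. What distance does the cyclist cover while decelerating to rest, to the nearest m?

18 mph × 0.44704 = 8.0467 m/s.
a = μg = 0.46 × 9.8 = 4.508 m/s².
Braking distance = v²/(2a) = 8.0467² / (2 × 4.508) = 64.749 / 9.016 = 7.182 m.

Braking distance ≈ 7 m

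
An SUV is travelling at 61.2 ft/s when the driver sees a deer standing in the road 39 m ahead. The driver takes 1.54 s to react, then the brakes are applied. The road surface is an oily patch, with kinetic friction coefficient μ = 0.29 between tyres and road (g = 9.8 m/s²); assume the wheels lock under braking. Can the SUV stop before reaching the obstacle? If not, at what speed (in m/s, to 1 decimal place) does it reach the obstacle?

61.2 ft/s × 0.3048 = 18.6538 m/s.
a = μg = 0.29 × 9.8 = 2.842 m/s².
Reaction distance = 18.6538 × 1.54 = 28.727 m.
Braking distance needed to stop: v²/(2a) = 347.964 / 5.684 = 61.218 m, so total needed = 28.727 + 61.218 = 89.945 m > 39 m — it cannot stop.
Distance remaining when braking begins: 39 − 28.727 = 10.273 m.
v² = v₀² − 2a·d = 347.964 − 2 × 2.842 × 10.273 = 289.572 m²/s².
v = √289.572 = 17.017 m/s.

No — it strikes the obstacle at 17.0 m/s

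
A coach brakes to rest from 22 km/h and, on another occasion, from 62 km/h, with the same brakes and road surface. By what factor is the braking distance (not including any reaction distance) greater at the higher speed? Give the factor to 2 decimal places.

Factor ≈ 7.94

Braking distance d = v²/(2a), so with a fixed, d ∝ v².
Factor = (62/22)² = 2.8182² = 7.9423.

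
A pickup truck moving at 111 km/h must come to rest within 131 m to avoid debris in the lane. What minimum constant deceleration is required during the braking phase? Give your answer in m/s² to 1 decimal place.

Required deceleration ≈ 3.6 m/s²

111 km/h ÷ 3.6 = 30.8333 m/s.
v² = 2a·d ⇒ a = v²/(2d) = 30.8333² / (2 × 131.000) = 950.692 / 262.000 = 3.6286 m/s².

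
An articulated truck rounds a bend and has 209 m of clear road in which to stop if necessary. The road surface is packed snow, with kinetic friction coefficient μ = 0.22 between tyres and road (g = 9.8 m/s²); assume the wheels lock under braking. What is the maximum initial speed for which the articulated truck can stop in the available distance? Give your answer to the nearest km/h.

a = μg = 0.22 × 9.8 = 2.156 m/s².
v²/(2a) = d ⇒ v = √(2 × 2.156 × 209) = √901.21 = 30.0202 m/s.
30.0202 m/s × 3.6 = 108.073 km/h.

Maximum speed ≈ 108 km/h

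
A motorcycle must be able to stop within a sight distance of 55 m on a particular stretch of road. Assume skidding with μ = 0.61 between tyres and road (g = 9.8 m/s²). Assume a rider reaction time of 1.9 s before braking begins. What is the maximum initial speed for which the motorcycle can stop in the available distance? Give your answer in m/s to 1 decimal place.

a = μg = 0.61 × 9.8 = 5.978 m/s².
Stopping distance: v·t_r + v²/(2a) = 55 with t_r = 1.9 s and a = 5.978 m/s².
So v² + 22.716 v − 657.58 = 0.
Positive root: v = −a·t_r + √((a·t_r)² + 2a·d) = −11.358 + √(129.004 + 657.58) = 16.6881 m/s.

Maximum speed ≈ 16.7 m/s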